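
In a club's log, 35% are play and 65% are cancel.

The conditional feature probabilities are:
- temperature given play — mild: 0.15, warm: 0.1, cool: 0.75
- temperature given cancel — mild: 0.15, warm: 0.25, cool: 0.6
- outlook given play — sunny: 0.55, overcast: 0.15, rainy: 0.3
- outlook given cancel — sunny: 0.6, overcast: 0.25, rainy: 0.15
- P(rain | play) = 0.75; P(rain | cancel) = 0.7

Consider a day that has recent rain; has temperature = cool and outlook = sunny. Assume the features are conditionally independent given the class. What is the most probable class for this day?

play: 0.35 × 0.75 × 0.55 × 0.75 = 0.10828125
cancel: 0.65 × 0.6 × 0.6 × 0.7 = 0.1638
Highest score → cancel.

cancel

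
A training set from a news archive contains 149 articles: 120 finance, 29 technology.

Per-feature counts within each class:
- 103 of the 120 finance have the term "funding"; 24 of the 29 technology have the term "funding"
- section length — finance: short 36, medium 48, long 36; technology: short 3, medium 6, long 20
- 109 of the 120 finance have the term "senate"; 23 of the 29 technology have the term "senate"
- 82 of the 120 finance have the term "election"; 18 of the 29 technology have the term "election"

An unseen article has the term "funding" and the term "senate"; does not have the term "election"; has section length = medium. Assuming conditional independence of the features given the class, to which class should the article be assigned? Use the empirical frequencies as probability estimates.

finance: (120/149) × (103/120) × (48/120) × (109/120) × (38/120) ≈ 0.079535
technology: (29/149) × (24/29) × (6/29) × (23/29) × (11/29) ≈ 0.0100254
Highest score → finance.

finance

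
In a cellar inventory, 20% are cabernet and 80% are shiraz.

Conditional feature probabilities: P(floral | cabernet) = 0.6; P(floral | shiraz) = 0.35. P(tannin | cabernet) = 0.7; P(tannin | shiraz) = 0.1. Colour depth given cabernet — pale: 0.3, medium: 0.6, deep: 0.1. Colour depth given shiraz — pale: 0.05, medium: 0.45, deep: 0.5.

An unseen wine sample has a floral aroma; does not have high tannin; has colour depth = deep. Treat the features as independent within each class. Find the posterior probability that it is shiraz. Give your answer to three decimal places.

0.972

cabernet: 0.2 × 0.6 × (1−0.7) × 0.1 = 0.0036
shiraz: 0.8 × 0.35 × (1−0.1) × 0.5 = 0.126
P(shiraz | x) = 0.126 / 0.1296 ≈ 0.972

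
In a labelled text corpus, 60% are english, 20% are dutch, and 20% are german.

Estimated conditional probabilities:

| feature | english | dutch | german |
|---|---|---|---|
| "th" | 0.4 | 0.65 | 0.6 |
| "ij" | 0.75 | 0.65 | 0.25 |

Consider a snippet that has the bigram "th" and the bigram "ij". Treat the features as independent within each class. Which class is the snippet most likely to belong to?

english

english: 0.6 × 0.4 × 0.75 = 0.18
dutch: 0.2 × 0.65 × 0.65 = 0.0845
german: 0.2 × 0.6 × 0.25 = 0.03
Highest score → english.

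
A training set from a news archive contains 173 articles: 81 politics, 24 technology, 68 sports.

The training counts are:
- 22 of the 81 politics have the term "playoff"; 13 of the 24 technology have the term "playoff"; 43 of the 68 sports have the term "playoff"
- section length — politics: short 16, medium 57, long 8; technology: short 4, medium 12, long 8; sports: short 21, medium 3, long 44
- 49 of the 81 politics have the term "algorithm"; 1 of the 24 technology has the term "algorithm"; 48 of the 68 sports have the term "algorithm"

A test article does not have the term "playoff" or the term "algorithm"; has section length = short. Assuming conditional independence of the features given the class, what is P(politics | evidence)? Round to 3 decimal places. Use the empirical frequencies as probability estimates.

0.533

politics: (81/173) × (59/81) × (16/81) × (32/81) ≈ 0.0266137
technology: (24/173) × (11/24) × (4/24) × (23/24) ≈ 0.0101557
sports: (68/173) × (25/68) × (21/68) × (20/68) ≈ 0.0131258
P(politics | x) = 0.0266137 / 0.0498952 ≈ 0.533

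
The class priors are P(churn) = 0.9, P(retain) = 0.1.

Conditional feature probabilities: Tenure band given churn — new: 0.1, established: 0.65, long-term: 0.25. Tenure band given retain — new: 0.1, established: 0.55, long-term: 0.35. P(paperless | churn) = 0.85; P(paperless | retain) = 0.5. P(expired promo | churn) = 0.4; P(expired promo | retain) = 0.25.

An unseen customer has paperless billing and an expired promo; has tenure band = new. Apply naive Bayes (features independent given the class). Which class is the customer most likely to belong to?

churn

churn: 0.9 × 0.1 × 0.85 × 0.4 = 0.0306
retain: 0.1 × 0.1 × 0.5 × 0.25 = 0.00125
Highest score → churn.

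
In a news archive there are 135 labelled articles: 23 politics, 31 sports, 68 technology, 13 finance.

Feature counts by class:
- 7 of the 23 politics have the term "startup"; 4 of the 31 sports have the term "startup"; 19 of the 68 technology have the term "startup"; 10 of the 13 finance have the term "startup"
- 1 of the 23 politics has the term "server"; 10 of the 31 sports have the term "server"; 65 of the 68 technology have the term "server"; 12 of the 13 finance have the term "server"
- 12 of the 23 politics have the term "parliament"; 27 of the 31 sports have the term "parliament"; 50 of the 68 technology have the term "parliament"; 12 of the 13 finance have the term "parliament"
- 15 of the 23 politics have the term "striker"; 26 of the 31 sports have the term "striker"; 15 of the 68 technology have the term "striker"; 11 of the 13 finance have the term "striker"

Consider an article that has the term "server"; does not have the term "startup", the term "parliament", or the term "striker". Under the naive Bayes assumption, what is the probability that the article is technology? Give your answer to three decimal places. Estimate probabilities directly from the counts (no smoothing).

politics: (23/135) × (16/23) × (1/23) × (11/23) × (8/23) ≈ 0.000857206
sports: (31/135) × (27/31) × (10/31) × (4/31) × (5/31) ≈ 0.00134269
technology: (68/135) × (49/68) × (65/68) × (18/68) × (53/68) ≈ 0.0715809
finance: (13/135) × (3/13) × (12/13) × (1/13) × (2/13) ≈ 0.000242755
P(technology | x) = 0.0715809 / 0.074023551 ≈ 0.967

0.967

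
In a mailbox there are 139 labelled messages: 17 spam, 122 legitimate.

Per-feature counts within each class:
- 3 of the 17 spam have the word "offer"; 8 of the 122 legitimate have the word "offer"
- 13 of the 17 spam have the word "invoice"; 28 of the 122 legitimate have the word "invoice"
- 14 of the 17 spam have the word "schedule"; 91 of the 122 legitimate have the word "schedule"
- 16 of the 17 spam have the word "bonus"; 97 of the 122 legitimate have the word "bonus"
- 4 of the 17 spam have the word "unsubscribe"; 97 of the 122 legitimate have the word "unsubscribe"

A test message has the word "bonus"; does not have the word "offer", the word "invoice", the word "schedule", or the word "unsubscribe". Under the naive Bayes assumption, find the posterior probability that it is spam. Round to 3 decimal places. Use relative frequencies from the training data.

0.103

spam: (17/139) × (14/17) × (4/17) × (3/17) × (16/17) × (13/17) ≈ 0.00300997
legitimate: (122/139) × (114/122) × (94/122) × (31/122) × (97/122) × (25/122) ≈ 0.0261609
P(spam | x) = 0.00300997 / 0.02917087 ≈ 0.103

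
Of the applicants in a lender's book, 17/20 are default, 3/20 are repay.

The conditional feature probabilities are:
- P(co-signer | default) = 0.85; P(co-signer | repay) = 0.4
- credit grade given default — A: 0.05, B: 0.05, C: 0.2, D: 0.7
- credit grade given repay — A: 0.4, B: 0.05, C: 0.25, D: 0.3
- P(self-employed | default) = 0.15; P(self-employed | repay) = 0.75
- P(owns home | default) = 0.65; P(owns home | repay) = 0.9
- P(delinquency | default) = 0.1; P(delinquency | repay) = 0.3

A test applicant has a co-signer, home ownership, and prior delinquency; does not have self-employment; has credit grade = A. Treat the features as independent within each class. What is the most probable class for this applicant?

default

default: 0.85 × 0.85 × 0.05 × (1−0.15) × 0.65 × 0.1 = 0.00199590625
repay: 0.15 × 0.4 × 0.4 × (1−0.75) × 0.9 × 0.3 = 0.00162
Highest score → default.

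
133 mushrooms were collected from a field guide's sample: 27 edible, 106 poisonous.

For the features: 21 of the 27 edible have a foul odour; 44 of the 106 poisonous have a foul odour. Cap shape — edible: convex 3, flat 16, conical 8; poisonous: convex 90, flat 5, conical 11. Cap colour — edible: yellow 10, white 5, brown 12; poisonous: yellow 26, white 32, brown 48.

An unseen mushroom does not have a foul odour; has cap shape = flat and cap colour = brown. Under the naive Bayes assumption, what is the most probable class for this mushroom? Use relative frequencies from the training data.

edible

edible: (27/133) × (6/27) × (16/27) × (12/27) ≈ 0.0118816
poisonous: (106/133) × (62/106) × (5/106) × (48/106) ≈ 0.00995725
Highest score → edible.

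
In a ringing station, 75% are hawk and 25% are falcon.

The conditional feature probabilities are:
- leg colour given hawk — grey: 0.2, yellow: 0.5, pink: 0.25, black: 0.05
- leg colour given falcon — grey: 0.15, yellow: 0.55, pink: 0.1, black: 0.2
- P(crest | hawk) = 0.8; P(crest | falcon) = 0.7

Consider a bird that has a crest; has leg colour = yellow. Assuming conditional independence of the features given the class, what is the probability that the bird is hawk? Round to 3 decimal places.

0.757

hawk: 0.75 × 0.5 × 0.8 = 0.3
falcon: 0.25 × 0.55 × 0.7 = 0.09625
P(hawk | x) = 0.3 / 0.39625 ≈ 0.757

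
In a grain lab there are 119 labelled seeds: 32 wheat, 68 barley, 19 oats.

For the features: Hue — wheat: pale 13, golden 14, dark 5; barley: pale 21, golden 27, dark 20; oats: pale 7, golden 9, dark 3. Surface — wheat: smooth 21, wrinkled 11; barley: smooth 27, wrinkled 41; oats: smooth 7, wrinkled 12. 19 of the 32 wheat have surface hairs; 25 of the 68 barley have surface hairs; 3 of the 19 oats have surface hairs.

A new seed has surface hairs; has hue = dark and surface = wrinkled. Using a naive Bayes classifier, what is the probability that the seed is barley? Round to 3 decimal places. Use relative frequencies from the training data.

0.771

wheat: (32/119) × (5/32) × (11/32) × (19/32) ≈ 0.0085757
barley: (68/119) × (20/68) × (41/68) × (25/68) ≈ 0.0372554
oats: (19/119) × (3/19) × (12/19) × (3/19) ≈ 0.00251403
P(barley | x) = 0.0372554 / 0.04834513 ≈ 0.771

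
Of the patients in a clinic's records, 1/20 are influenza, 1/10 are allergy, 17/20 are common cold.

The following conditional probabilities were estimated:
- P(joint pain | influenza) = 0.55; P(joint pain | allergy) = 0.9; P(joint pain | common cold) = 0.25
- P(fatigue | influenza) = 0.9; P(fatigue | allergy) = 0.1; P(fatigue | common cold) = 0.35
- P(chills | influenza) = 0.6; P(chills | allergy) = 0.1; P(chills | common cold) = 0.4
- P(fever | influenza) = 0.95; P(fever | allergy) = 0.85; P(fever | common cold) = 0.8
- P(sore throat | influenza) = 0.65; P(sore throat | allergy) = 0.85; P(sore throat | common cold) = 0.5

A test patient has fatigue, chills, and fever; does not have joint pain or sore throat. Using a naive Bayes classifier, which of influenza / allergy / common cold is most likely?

influenza: 0.05 × (1−0.55) × 0.9 × 0.6 × 0.95 × (1−0.65) = 0.004039875
allergy: 0.1 × (1−0.9) × 0.1 × 0.1 × 0.85 × (1−0.85) = 0.00001275
common cold: 0.85 × (1−0.25) × 0.35 × 0.4 × 0.8 × (1−0.5) = 0.0357
Highest score → common cold.

common cold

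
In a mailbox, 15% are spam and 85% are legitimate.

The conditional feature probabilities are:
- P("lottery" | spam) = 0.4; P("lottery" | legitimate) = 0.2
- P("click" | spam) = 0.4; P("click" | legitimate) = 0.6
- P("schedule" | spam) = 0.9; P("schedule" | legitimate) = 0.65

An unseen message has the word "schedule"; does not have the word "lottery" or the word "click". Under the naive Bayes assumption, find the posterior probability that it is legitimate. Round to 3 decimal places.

0.784

spam: 0.15 × (1−0.4) × (1−0.4) × 0.9 = 0.0486
legitimate: 0.85 × (1−0.2) × (1−0.6) × 0.65 = 0.1768
P(legitimate | x) = 0.1768 / 0.2254 ≈ 0.784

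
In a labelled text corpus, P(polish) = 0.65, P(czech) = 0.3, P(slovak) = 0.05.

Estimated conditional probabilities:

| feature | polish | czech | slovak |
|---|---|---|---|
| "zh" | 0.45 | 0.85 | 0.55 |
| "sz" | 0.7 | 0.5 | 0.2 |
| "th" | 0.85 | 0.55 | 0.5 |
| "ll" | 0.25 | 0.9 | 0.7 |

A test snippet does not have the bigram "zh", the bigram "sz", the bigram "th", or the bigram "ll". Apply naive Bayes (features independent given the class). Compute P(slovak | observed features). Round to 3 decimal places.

polish: 0.65 × (1−0.45) × (1−0.7) × (1−0.85) × (1−0.25) = 0.012065625
czech: 0.3 × (1−0.85) × (1−0.5) × (1−0.55) × (1−0.9) = 0.0010125
slovak: 0.05 × (1−0.55) × (1−0.2) × (1−0.5) × (1−0.7) = 0.0027
P(slovak | x) = 0.0027 / 0.015778125 ≈ 0.171

0.171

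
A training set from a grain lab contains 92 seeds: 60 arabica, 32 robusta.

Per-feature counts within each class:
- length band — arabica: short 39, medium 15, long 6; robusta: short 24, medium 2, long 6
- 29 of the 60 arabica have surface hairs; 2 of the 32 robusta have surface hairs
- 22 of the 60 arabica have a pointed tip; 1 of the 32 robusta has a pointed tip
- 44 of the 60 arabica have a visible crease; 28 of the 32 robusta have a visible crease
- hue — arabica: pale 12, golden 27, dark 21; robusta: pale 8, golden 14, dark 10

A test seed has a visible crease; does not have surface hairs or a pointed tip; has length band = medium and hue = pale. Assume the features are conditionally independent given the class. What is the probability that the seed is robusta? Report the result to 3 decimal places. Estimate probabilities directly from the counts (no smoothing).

arabica: (60/92) × (15/60) × (31/60) × (38/60) × (44/60) × (12/60) ≈ 0.00782488
robusta: (32/92) × (2/32) × (30/32) × (31/32) × (28/32) × (8/32) ≈ 0.0043189
P(robusta | x) = 0.0043189 / 0.01214378 ≈ 0.356

0.356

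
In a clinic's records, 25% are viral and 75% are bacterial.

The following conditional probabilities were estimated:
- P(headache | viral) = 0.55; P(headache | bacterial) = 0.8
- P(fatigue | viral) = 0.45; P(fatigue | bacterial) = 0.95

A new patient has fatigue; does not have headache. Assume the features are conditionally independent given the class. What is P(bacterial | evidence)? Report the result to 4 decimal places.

viral: 0.25 × (1−0.55) × 0.45 = 0.050625
bacterial: 0.75 × (1−0.8) × 0.95 = 0.1425
P(bacterial | x) = 0.1425 / 0.193125 ≈ 0.7379

0.7379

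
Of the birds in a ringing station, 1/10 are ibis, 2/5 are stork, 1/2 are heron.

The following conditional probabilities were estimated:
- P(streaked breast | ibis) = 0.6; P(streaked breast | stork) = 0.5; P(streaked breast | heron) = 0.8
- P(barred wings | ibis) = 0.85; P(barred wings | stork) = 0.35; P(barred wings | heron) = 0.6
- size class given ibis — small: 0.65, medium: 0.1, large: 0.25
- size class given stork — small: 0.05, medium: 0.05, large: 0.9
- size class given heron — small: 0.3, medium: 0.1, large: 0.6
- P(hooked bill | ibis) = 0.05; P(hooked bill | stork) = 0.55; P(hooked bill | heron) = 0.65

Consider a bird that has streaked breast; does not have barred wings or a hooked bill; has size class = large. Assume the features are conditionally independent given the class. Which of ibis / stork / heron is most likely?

stork

ibis: 0.1 × 0.6 × (1−0.85) × 0.25 × (1−0.05) = 0.0021375
stork: 0.4 × 0.5 × (1−0.35) × 0.9 × (1−0.55) = 0.05265
heron: 0.5 × 0.8 × (1−0.6) × 0.6 × (1−0.65) = 0.0336
Highest score → stork.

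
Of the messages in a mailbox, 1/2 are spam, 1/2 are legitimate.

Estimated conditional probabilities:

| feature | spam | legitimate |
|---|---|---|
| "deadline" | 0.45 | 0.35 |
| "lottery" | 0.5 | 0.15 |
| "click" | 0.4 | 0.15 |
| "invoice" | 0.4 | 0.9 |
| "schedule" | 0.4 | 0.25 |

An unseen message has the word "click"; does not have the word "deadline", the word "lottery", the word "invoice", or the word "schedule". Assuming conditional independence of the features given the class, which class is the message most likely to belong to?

spam: 0.5 × (1−0.45) × (1−0.5) × 0.4 × (1−0.4) × (1−0.4) = 0.0198
legitimate: 0.5 × (1−0.35) × (1−0.15) × 0.15 × (1−0.9) × (1−0.25) = 0.0031078125
Highest score → spam.

spam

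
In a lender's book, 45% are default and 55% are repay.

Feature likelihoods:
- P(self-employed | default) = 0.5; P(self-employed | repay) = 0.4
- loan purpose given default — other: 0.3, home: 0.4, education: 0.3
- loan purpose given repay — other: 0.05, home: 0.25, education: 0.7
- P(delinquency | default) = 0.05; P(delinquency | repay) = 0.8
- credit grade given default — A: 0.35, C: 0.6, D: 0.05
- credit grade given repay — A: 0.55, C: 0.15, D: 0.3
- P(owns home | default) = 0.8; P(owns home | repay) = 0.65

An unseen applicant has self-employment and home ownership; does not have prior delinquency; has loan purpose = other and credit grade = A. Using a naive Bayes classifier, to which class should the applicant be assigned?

default

default: 0.45 × 0.5 × 0.3 × (1−0.05) × 0.35 × 0.8 = 0.017955
repay: 0.55 × 0.4 × 0.05 × (1−0.8) × 0.55 × 0.65 = 0.0007865
Highest score → default.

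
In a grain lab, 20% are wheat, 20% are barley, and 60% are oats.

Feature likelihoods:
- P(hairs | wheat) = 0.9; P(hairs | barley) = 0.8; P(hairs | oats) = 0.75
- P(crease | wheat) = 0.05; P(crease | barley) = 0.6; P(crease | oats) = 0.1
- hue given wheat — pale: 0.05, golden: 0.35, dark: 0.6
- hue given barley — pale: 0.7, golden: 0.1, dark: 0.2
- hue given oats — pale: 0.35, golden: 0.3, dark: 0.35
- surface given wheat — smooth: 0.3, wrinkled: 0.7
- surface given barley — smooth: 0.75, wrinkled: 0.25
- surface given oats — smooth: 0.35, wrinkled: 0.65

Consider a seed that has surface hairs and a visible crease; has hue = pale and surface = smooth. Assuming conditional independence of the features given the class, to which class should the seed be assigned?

wheat: 0.2 × 0.9 × 0.05 × 0.05 × 0.3 = 0.000135
barley: 0.2 × 0.8 × 0.6 × 0.7 × 0.75 = 0.0504
oats: 0.6 × 0.75 × 0.1 × 0.35 × 0.35 = 0.0055125
Highest score → barley.

barley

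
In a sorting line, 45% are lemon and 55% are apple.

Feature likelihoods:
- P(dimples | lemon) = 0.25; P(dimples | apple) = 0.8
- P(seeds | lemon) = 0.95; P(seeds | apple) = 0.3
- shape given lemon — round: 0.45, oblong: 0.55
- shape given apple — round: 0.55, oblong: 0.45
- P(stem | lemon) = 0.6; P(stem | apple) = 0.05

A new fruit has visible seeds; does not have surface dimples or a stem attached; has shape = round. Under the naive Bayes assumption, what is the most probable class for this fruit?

lemon

lemon: 0.45 × (1−0.25) × 0.95 × 0.45 × (1−0.6) = 0.0577125
apple: 0.55 × (1−0.8) × 0.3 × 0.55 × (1−0.05) = 0.0172425
Highest score → lemon.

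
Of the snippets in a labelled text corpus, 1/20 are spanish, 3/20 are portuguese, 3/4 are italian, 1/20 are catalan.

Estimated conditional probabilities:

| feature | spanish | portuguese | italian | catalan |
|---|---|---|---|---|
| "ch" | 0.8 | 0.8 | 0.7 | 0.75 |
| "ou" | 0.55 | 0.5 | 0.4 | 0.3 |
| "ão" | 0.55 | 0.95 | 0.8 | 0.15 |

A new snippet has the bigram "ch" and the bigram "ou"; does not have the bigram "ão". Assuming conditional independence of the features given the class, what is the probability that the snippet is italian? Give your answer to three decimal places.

0.652

spanish: 0.05 × 0.8 × 0.55 × (1−0.55) = 0.0099
portuguese: 0.15 × 0.8 × 0.5 × (1−0.95) = 0.003
italian: 0.75 × 0.7 × 0.4 × (1−0.8) = 0.042
catalan: 0.05 × 0.75 × 0.3 × (1−0.15) = 0.0095625
P(italian | x) = 0.042 / 0.0644625 ≈ 0.652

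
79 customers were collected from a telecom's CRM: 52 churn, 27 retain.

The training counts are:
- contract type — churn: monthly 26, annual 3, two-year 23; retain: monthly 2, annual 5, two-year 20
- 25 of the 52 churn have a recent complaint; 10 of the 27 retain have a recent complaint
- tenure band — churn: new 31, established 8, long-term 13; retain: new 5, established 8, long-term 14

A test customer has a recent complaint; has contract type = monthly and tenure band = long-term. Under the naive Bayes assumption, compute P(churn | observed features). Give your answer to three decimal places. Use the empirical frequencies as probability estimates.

0.891

churn: (52/79) × (26/52) × (25/52) × (13/52) ≈ 0.039557
retain: (27/79) × (2/27) × (10/27) × (14/27) ≈ 0.00486187
P(churn | x) = 0.039557 / 0.04441887 ≈ 0.891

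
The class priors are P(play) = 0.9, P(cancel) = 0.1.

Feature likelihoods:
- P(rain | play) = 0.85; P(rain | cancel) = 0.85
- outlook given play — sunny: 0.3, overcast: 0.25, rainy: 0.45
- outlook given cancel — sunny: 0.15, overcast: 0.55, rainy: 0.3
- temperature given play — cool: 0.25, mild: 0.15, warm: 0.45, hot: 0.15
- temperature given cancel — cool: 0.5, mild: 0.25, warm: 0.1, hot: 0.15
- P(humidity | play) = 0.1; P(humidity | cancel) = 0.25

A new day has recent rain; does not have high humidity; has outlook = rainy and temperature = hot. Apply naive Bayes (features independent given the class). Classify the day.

play

play: 0.9 × 0.85 × 0.45 × 0.15 × (1−0.1) = 0.04647375
cancel: 0.1 × 0.85 × 0.3 × 0.15 × (1−0.25) = 0.00286875
Highest score → play.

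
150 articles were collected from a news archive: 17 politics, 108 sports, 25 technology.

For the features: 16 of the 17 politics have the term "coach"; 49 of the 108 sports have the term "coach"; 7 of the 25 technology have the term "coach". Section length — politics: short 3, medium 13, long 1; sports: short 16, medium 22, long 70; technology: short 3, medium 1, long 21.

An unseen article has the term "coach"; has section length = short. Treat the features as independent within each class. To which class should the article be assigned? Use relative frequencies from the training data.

sports

politics: (17/150) × (16/17) × (3/17) ≈ 0.0188235
sports: (108/150) × (49/108) × (16/108) ≈ 0.0483951
technology: (25/150) × (7/25) × (3/25) = 0.0056
Highest score → sports.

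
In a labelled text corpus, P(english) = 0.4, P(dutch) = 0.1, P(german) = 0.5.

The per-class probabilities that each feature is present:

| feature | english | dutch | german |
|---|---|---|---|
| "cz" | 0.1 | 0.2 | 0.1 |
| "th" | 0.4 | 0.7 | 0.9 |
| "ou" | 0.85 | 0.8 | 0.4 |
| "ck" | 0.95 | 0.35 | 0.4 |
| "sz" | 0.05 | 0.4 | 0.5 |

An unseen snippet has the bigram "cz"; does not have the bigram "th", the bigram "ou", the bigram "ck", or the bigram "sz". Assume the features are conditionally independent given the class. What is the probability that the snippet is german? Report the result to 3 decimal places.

0.585

english: 0.4 × 0.1 × (1−0.4) × (1−0.85) × (1−0.95) × (1−0.05) = 0.000171
dutch: 0.1 × 0.2 × (1−0.7) × (1−0.8) × (1−0.35) × (1−0.4) = 0.000468
german: 0.5 × 0.1 × (1−0.9) × (1−0.4) × (1−0.4) × (1−0.5) = 0.0009
P(german | x) = 0.0009 / 0.001539 ≈ 0.585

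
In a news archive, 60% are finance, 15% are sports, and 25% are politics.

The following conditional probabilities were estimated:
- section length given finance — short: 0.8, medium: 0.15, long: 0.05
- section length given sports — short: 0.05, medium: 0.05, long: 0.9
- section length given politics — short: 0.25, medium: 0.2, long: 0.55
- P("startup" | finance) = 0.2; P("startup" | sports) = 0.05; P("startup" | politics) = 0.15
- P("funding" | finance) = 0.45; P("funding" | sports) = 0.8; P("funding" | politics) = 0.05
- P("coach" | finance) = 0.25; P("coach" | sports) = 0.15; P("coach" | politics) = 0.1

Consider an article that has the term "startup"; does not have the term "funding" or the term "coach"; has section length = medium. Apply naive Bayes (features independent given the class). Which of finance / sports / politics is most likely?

finance: 0.6 × 0.15 × 0.2 × (1−0.45) × (1−0.25) = 0.007425
sports: 0.15 × 0.05 × 0.05 × (1−0.8) × (1−0.15) = 0.00006375
politics: 0.25 × 0.2 × 0.15 × (1−0.05) × (1−0.1) = 0.0064125
Highest score → finance.

finance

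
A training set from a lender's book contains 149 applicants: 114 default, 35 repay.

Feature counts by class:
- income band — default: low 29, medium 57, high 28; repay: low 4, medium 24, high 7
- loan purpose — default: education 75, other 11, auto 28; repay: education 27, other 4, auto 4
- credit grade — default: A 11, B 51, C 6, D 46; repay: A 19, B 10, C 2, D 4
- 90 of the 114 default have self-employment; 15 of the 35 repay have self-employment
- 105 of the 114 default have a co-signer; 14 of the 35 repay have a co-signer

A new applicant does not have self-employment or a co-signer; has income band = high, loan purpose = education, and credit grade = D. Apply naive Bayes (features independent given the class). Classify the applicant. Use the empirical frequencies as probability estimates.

default: (114/149) × (28/114) × (75/114) × (46/114) × (24/114) × (9/114) ≈ 0.000829135
repay: (35/149) × (7/35) × (27/35) × (4/35) × (20/35) × (21/35) ≈ 0.00142008
Highest score → repay.

repay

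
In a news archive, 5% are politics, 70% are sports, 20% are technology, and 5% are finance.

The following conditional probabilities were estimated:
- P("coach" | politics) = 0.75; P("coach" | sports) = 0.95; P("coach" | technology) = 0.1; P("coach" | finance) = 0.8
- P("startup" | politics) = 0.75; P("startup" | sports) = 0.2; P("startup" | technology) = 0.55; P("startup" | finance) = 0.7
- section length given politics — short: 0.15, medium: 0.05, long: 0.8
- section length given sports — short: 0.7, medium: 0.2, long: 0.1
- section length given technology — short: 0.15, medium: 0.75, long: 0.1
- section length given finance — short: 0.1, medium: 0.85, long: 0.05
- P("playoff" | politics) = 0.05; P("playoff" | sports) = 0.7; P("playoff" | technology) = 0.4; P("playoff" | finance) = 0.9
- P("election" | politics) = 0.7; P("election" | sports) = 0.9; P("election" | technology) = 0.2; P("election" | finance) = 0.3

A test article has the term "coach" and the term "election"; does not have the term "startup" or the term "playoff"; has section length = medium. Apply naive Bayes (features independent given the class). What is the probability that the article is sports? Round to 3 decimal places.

0.953

politics: 0.05 × 0.75 × (1−0.75) × 0.05 × (1−0.05) × 0.7 = 0.00031171875
sports: 0.7 × 0.95 × (1−0.2) × 0.2 × (1−0.7) × 0.9 = 0.028728
technology: 0.2 × 0.1 × (1−0.55) × 0.75 × (1−0.4) × 0.2 = 0.00081
finance: 0.05 × 0.8 × (1−0.7) × 0.85 × (1−0.9) × 0.3 = 0.000306
P(sports | x) = 0.028728 / 0.03015571875 ≈ 0.953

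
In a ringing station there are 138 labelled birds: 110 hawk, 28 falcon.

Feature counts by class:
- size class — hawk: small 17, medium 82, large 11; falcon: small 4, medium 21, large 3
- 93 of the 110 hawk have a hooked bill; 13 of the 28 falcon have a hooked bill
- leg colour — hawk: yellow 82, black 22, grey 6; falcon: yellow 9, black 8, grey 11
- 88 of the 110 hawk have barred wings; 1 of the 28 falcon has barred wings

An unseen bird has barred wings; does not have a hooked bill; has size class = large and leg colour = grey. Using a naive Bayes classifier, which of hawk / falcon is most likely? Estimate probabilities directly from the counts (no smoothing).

hawk: (110/138) × (11/110) × (17/110) × (6/110) × (88/110) ≈ 0.000537549
falcon: (28/138) × (3/28) × (15/28) × (11/28) × (1/28) ≈ 0.0001634
Highest score → hawk.

hawk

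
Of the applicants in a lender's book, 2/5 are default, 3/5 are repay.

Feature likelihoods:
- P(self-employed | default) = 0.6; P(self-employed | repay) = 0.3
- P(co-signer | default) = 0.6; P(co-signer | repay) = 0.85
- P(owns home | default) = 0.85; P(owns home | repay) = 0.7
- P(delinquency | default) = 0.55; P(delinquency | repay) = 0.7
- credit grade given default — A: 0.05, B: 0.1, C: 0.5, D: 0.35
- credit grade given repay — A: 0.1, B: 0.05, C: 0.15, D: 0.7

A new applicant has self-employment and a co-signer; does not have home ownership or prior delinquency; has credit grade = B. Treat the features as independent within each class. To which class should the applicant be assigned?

default

default: 0.4 × 0.6 × 0.6 × (1−0.85) × (1−0.55) × 0.1 = 0.000972
repay: 0.6 × 0.3 × 0.85 × (1−0.7) × (1−0.7) × 0.05 = 0.0006885
Highest score → default.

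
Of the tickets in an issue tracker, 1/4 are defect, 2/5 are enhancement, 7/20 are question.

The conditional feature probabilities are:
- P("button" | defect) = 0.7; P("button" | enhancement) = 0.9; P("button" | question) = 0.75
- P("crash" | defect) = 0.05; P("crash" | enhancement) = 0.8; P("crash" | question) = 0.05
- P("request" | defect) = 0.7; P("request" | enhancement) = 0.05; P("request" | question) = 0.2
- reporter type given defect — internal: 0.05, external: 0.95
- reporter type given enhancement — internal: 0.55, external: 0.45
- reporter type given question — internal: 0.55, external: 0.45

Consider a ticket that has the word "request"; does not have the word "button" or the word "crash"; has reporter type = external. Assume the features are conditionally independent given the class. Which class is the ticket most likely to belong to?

defect

defect: 0.25 × (1−0.7) × (1−0.05) × 0.7 × 0.95 = 0.04738125
enhancement: 0.4 × (1−0.9) × (1−0.8) × 0.05 × 0.45 = 0.00018
question: 0.35 × (1−0.75) × (1−0.05) × 0.2 × 0.45 = 0.00748125
Highest score → defect.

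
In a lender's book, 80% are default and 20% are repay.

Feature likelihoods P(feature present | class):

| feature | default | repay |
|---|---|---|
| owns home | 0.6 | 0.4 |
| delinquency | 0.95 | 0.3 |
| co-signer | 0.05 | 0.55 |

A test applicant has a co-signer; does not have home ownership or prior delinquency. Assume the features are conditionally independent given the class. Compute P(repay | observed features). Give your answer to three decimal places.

0.983

default: 0.8 × (1−0.6) × (1−0.95) × 0.05 = 0.0008
repay: 0.2 × (1−0.4) × (1−0.3) × 0.55 = 0.0462
P(repay | x) = 0.0462 / 0.047 ≈ 0.983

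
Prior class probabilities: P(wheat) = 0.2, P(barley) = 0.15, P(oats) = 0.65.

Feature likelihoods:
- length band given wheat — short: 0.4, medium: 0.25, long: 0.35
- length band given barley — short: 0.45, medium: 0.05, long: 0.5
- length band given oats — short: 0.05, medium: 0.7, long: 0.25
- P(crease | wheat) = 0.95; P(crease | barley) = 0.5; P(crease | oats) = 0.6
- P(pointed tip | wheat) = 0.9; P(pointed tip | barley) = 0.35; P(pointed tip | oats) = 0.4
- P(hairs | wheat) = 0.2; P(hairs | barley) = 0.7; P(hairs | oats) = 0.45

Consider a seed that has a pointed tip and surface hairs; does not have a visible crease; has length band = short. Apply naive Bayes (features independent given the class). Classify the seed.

wheat: 0.2 × 0.4 × (1−0.95) × 0.9 × 0.2 = 0.00072
barley: 0.15 × 0.45 × (1−0.5) × 0.35 × 0.7 = 0.00826875
oats: 0.65 × 0.05 × (1−0.6) × 0.4 × 0.45 = 0.00234
Highest score → barley.

barley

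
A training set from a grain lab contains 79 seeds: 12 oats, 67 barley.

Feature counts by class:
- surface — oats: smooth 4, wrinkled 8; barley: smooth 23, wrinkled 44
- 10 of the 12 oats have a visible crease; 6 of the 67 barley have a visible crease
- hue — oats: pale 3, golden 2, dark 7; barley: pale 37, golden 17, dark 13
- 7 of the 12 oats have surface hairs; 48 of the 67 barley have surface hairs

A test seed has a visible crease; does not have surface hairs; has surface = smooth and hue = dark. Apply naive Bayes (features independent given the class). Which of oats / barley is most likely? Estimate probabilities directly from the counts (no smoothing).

oats

oats: (12/79) × (4/12) × (10/12) × (7/12) × (5/12) ≈ 0.0102555
barley: (67/79) × (23/67) × (6/67) × (13/67) × (19/67) ≈ 0.00143458
Highest score → oats.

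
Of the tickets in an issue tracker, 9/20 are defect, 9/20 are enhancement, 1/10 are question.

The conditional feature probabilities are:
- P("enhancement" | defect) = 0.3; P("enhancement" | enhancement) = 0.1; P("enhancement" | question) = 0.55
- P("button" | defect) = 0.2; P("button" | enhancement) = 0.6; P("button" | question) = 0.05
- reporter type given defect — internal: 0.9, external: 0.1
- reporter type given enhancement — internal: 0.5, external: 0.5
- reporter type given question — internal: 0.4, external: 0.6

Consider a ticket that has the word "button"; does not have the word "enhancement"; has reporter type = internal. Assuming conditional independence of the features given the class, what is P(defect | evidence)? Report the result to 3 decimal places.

defect: 0.45 × (1−0.3) × 0.2 × 0.9 = 0.0567
enhancement: 0.45 × (1−0.1) × 0.6 × 0.5 = 0.1215
question: 0.1 × (1−0.55) × 0.05 × 0.4 = 0.0009
P(defect | x) = 0.0567 / 0.1791 ≈ 0.317

0.317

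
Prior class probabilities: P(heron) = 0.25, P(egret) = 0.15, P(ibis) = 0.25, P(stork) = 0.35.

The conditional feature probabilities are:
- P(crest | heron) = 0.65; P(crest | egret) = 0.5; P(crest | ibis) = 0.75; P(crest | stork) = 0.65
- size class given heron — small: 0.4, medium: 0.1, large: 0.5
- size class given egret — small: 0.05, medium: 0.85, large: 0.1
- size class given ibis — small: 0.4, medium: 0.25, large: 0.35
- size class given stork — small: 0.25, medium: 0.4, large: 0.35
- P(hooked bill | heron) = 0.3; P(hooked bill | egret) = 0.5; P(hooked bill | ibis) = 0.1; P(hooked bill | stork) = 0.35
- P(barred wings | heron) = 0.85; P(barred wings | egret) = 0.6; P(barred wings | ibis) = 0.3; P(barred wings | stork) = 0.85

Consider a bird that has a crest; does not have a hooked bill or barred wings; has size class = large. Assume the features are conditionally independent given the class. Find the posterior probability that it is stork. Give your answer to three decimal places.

0.131

heron: 0.25 × 0.65 × 0.5 × (1−0.3) × (1−0.85) = 0.00853125
egret: 0.15 × 0.5 × 0.1 × (1−0.5) × (1−0.6) = 0.0015
ibis: 0.25 × 0.75 × 0.35 × (1−0.1) × (1−0.3) = 0.04134375
stork: 0.35 × 0.65 × 0.35 × (1−0.35) × (1−0.85) = 0.0077634375
P(stork | x) = 0.0077634375 / 0.0591384375 ≈ 0.131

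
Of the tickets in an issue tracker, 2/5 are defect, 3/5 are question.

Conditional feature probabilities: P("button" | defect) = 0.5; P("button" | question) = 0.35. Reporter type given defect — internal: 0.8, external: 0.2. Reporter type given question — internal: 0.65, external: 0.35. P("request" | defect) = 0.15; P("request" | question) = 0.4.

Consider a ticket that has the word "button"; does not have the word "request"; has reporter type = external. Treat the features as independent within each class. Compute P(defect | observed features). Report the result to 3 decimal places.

0.435

defect: 0.4 × 0.5 × 0.2 × (1−0.15) = 0.034
question: 0.6 × 0.35 × 0.35 × (1−0.4) = 0.0441
P(defect | x) = 0.034 / 0.0781 ≈ 0.435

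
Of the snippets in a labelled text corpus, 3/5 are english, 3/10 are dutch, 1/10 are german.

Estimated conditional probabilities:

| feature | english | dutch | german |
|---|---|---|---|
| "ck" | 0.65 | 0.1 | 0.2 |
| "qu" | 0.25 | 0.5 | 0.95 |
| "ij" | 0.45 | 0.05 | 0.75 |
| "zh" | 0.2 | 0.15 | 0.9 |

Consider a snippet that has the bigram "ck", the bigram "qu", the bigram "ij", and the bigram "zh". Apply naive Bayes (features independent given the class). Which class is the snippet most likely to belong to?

german

english: 0.6 × 0.65 × 0.25 × 0.45 × 0.2 = 0.008775
dutch: 0.3 × 0.1 × 0.5 × 0.05 × 0.15 = 0.0001125
german: 0.1 × 0.2 × 0.95 × 0.75 × 0.9 = 0.012825
Highest score → german.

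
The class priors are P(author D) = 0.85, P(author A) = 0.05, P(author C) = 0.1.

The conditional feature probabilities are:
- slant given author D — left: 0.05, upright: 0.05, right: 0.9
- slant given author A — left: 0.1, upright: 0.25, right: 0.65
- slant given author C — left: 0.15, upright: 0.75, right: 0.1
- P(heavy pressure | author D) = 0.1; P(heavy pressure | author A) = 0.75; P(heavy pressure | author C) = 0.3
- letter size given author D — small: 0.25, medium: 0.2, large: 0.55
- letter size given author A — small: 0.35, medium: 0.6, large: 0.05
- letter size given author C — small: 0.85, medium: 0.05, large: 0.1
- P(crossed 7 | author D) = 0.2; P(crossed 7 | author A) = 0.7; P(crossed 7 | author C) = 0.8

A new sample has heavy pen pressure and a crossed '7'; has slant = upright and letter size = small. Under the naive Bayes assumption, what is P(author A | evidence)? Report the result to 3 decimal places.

author D: 0.85 × 0.05 × 0.1 × 0.25 × 0.2 = 0.0002125
author A: 0.05 × 0.25 × 0.75 × 0.35 × 0.7 = 0.002296875
author C: 0.1 × 0.75 × 0.3 × 0.85 × 0.8 = 0.0153
P(author A | x) = 0.002296875 / 0.017809375 ≈ 0.129

0.129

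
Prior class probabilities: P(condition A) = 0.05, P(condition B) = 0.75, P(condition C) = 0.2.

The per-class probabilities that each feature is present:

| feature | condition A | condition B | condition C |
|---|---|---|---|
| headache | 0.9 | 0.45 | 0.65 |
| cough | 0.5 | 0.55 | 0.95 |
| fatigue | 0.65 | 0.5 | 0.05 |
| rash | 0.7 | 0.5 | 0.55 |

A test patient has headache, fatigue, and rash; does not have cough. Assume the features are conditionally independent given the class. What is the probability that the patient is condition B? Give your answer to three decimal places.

condition A: 0.05 × 0.9 × (1−0.5) × 0.65 × 0.7 = 0.0102375
condition B: 0.75 × 0.45 × (1−0.55) × 0.5 × 0.5 = 0.03796875
condition C: 0.2 × 0.65 × (1−0.95) × 0.05 × 0.55 = 0.00017875
P(condition B | x) = 0.03796875 / 0.048385 ≈ 0.785

0.785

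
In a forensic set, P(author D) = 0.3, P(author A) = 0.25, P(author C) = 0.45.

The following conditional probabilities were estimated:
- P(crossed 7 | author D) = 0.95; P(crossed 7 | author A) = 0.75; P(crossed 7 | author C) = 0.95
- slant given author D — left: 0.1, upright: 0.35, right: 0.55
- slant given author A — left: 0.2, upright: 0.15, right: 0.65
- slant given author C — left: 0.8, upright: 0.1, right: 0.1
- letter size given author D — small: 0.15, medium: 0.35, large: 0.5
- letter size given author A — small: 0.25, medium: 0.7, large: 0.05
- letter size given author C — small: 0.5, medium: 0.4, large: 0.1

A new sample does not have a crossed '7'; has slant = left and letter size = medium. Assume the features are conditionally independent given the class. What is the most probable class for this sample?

author D: 0.3 × (1−0.95) × 0.1 × 0.35 = 0.000525
author A: 0.25 × (1−0.75) × 0.2 × 0.7 = 0.00875
author C: 0.45 × (1−0.95) × 0.8 × 0.4 = 0.0072
Highest score → author A.

author A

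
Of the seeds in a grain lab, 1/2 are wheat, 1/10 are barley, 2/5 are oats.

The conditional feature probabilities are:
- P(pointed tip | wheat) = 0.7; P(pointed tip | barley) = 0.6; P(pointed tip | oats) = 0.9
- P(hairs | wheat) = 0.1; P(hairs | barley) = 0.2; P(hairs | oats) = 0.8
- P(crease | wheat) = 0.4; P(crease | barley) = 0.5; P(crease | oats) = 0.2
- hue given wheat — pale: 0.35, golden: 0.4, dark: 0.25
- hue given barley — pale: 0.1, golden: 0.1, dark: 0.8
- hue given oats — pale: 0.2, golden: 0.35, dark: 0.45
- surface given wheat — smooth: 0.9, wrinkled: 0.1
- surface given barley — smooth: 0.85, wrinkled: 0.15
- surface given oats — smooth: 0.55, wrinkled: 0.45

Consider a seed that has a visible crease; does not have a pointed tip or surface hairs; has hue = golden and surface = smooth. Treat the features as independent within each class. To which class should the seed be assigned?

wheat

wheat: 0.5 × (1−0.7) × (1−0.1) × 0.4 × 0.4 × 0.9 = 0.01944
barley: 0.1 × (1−0.6) × (1−0.2) × 0.5 × 0.1 × 0.85 = 0.00136
oats: 0.4 × (1−0.9) × (1−0.8) × 0.2 × 0.35 × 0.55 = 0.000308
Highest score → wheat.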